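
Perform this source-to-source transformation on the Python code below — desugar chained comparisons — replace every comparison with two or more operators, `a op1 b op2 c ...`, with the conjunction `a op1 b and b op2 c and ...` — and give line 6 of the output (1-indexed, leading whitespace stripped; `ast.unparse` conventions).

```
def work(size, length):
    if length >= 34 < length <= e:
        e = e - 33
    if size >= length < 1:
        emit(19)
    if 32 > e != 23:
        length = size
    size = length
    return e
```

if 32 > e and e != 23:

Transformed code:
def work(size, length):
    if length >= 34 and 34 < length and (length <= e):
        e = e - 33
    if size >= length and length < 1:
        emit(19)
    if 32 > e and e != 23:
        length = size
    size = length
    return e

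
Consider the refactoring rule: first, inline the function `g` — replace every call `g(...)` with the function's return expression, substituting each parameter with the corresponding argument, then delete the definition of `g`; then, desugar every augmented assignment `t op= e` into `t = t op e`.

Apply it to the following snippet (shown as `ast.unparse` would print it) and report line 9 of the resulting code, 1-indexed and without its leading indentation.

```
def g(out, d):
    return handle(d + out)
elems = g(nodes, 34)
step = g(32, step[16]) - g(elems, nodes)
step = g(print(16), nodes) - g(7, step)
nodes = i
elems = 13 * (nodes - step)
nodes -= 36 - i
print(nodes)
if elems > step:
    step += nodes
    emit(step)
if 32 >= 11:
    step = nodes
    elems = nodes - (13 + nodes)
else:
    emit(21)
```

Transformed code:
elems = handle(34 + nodes)
step = handle(step[16] + 32) - handle(nodes + elems)
step = handle(nodes + print(16)) - handle(step + 7)
nodes = i
elems = 13 * (nodes - step)
nodes = nodes - (36 - i)
print(nodes)
if elems > step:
    step = step + nodes
    emit(step)
if 32 >= 11:
    step = nodes
    elems = nodes - (13 + nodes)
else:
    emit(21)

step = step + nodes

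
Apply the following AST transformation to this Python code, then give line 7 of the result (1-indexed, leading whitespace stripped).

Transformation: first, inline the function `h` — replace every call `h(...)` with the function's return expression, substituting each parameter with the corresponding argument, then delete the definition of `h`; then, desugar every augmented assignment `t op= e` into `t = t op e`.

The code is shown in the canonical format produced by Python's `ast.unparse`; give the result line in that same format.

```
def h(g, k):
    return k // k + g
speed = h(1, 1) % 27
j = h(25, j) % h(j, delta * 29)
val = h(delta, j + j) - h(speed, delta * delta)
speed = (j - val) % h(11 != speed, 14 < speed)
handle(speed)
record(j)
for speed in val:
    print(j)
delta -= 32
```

for speed in val:

Transformed code:
speed = (1 // 1 + 1) % 27
j = (j // j + 25) % (delta * 29 // (delta * 29) + j)
val = (j + j) // (j + j) + delta - (delta * delta // (delta * delta) + speed)
speed = (j - val) % ((14 < speed) // (14 < speed) + (11 != speed))
handle(speed)
record(j)
for speed in val:
    print(j)
delta = delta - 32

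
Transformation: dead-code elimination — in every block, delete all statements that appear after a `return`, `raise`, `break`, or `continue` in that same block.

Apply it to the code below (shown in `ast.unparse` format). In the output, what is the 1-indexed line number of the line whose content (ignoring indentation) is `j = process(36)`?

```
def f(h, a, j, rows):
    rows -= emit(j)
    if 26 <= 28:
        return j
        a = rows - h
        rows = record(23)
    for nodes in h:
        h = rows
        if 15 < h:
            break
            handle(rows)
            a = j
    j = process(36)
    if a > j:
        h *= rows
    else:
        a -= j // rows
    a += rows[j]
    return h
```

Transformed code:
def f(h, a, j, rows):
    rows -= emit(j)
    if 26 <= 28:
        return j
    for nodes in h:
        h = rows
        if 15 < h:
            break
    j = process(36)
    if a > j:
        h *= rows
    else:
        a -= j // rows
    a += rows[j]
    return h

9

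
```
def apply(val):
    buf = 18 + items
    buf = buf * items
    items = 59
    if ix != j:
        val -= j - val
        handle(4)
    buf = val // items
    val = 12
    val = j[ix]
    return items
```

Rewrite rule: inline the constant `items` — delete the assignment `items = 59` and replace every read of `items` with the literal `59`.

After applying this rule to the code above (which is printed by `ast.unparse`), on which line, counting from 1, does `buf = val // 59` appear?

Transformed code:
def apply(val):
    buf = 18 + 59
    buf = buf * 59
    if ix != j:
        val -= j - val
        handle(4)
    buf = val // 59
    val = 12
    val = j[ix]
    return 59

7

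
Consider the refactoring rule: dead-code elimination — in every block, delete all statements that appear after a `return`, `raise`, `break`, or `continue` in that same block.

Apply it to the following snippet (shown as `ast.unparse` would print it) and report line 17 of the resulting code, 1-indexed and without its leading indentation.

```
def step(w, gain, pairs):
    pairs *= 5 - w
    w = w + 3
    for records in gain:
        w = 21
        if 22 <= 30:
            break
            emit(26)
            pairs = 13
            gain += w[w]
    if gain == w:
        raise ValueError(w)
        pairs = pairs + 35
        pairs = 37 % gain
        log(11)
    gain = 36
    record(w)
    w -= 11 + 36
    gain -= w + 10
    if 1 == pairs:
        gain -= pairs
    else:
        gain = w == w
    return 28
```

Transformed code:
def step(w, gain, pairs):
    pairs *= 5 - w
    w = w + 3
    for records in gain:
        w = 21
        if 22 <= 30:
            break
    if gain == w:
        raise ValueError(w)
    gain = 36
    record(w)
    w -= 11 + 36
    gain -= w + 10
    if 1 == pairs:
        gain -= pairs
    else:
        gain = w == w
    return 28

gain = w == w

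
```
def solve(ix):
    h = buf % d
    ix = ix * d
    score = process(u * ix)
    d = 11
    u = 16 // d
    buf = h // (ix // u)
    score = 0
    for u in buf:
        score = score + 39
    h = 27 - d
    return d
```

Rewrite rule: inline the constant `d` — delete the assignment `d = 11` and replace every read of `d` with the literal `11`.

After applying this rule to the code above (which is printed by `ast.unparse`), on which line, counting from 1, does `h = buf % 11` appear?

Transformed code:
def solve(ix):
    h = buf % 11
    ix = ix * 11
    score = process(u * ix)
    u = 16 // 11
    buf = h // (ix // u)
    score = 0
    for u in buf:
        score = score + 39
    h = 27 - 11
    return 11

2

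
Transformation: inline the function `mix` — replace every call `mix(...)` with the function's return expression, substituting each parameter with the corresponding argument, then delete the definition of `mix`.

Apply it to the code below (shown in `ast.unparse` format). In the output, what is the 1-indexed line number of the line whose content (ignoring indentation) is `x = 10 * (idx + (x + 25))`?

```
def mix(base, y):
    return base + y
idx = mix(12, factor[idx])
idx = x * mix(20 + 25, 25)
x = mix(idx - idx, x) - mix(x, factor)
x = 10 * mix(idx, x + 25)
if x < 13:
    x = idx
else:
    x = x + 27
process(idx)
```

Transformed code:
idx = 12 + factor[idx]
idx = x * (20 + 25 + 25)
x = idx - idx + x - (x + factor)
x = 10 * (idx + (x + 25))
if x < 13:
    x = idx
else:
    x = x + 27
process(idx)

4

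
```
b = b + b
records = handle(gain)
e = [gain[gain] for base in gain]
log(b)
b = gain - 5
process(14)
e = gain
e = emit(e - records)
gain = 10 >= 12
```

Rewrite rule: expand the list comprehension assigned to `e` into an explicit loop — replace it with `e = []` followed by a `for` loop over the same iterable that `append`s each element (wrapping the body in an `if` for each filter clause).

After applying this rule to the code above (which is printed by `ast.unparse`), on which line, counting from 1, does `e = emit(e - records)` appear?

10

Transformed code:
b = b + b
records = handle(gain)
e = []
for base in gain:
    e.append(gain[gain])
log(b)
b = gain - 5
process(14)
e = gain
e = emit(e - records)
gain = 10 >= 12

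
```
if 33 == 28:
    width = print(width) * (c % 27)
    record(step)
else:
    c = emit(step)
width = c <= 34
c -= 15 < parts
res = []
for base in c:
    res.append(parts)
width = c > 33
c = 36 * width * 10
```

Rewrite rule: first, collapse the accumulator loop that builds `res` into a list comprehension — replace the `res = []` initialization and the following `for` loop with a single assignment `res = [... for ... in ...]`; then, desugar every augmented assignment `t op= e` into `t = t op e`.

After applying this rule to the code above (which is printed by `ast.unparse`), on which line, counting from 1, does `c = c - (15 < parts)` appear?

Transformed code:
if 33 == 28:
    width = print(width) * (c % 27)
    record(step)
else:
    c = emit(step)
width = c <= 34
c = c - (15 < parts)
res = [parts for base in c]
width = c > 33
c = 36 * width * 10

7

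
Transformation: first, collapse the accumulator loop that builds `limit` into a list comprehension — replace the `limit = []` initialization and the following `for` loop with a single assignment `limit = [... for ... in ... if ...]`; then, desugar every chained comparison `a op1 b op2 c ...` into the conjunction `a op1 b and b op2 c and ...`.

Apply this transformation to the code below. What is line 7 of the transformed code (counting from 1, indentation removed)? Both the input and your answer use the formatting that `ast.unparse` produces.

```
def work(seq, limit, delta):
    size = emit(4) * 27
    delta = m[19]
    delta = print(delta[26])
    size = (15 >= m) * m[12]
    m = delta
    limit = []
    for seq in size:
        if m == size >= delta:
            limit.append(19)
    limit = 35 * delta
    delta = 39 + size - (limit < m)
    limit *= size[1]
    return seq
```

Transformed code:
def work(seq, limit, delta):
    size = emit(4) * 27
    delta = m[19]
    delta = print(delta[26])
    size = (15 >= m) * m[12]
    m = delta
    limit = [19 for seq in size if m == size and size >= delta]
    limit = 35 * delta
    delta = 39 + size - (limit < m)
    limit *= size[1]
    return seq

limit = [19 for seq in size if m == size and size >= delta]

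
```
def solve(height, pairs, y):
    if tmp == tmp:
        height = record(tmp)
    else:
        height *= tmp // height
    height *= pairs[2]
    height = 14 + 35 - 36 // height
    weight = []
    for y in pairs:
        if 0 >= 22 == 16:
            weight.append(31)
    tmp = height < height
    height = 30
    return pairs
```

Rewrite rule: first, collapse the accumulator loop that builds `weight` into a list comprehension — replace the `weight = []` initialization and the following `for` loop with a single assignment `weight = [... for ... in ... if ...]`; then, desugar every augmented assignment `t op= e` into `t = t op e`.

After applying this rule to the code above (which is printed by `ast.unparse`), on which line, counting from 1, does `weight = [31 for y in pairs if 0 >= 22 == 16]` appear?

Transformed code:
def solve(height, pairs, y):
    if tmp == tmp:
        height = record(tmp)
    else:
        height = height * (tmp // height)
    height = height * pairs[2]
    height = 14 + 35 - 36 // height
    weight = [31 for y in pairs if 0 >= 22 == 16]
    tmp = height < height
    height = 30
    return pairs

8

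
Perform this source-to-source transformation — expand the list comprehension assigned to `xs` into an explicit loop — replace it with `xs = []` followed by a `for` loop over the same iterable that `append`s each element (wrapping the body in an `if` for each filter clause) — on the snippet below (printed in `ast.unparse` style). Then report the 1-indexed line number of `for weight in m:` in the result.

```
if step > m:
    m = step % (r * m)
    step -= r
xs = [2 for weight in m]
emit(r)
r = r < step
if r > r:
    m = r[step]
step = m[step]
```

5

Transformed code:
if step > m:
    m = step % (r * m)
    step -= r
xs = []
for weight in m:
    xs.append(2)
emit(r)
r = r < step
if r > r:
    m = r[step]
step = m[step]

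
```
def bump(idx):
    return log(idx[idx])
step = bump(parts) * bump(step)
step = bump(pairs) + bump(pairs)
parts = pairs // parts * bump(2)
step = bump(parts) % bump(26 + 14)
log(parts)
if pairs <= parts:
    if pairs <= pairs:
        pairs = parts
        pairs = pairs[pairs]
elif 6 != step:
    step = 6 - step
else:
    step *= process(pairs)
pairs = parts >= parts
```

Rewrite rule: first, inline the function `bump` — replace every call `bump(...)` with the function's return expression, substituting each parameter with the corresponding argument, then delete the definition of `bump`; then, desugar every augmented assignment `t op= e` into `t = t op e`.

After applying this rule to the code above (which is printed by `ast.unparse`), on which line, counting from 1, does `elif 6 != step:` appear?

10

Transformed code:
step = log(parts[parts]) * log(step[step])
step = log(pairs[pairs]) + log(pairs[pairs])
parts = pairs // parts * log(2[2])
step = log(parts[parts]) % log((26 + 14)[26 + 14])
log(parts)
if pairs <= parts:
    if pairs <= pairs:
        pairs = parts
        pairs = pairs[pairs]
elif 6 != step:
    step = 6 - step
else:
    step = step * process(pairs)
pairs = parts >= parts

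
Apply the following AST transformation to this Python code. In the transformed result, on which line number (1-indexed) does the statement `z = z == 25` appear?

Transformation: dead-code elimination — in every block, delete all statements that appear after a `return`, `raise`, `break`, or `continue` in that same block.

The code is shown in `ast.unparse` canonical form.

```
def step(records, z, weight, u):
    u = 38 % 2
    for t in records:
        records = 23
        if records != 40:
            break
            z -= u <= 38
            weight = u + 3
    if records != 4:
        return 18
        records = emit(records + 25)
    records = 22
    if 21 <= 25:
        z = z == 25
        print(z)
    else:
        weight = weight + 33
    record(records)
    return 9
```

11

Transformed code:
def step(records, z, weight, u):
    u = 38 % 2
    for t in records:
        records = 23
        if records != 40:
            break
    if records != 4:
        return 18
    records = 22
    if 21 <= 25:
        z = z == 25
        print(z)
    else:
        weight = weight + 33
    record(records)
    return 9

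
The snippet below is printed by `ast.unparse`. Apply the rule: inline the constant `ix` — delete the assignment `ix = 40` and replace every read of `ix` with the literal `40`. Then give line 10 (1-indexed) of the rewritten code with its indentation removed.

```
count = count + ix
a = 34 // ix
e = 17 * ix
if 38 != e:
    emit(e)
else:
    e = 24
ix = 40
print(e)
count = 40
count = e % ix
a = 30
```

count = e % 40

Transformed code:
count = count + 40
a = 34 // 40
e = 17 * 40
if 38 != e:
    emit(e)
else:
    e = 24
print(e)
count = 40
count = e % 40
a = 30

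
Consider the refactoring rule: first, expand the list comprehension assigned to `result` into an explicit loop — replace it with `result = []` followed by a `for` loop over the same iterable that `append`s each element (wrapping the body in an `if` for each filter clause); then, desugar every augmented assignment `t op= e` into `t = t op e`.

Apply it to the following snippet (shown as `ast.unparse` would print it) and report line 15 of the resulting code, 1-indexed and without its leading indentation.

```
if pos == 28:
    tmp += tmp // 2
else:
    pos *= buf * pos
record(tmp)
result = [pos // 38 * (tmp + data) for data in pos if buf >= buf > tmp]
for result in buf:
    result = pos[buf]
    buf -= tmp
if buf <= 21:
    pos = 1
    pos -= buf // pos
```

Transformed code:
if pos == 28:
    tmp = tmp + tmp // 2
else:
    pos = pos * (buf * pos)
record(tmp)
result = []
for data in pos:
    if buf >= buf > tmp:
        result.append(pos // 38 * (tmp + data))
for result in buf:
    result = pos[buf]
    buf = buf - tmp
if buf <= 21:
    pos = 1
    pos = pos - buf // pos

pos = pos - buf // pos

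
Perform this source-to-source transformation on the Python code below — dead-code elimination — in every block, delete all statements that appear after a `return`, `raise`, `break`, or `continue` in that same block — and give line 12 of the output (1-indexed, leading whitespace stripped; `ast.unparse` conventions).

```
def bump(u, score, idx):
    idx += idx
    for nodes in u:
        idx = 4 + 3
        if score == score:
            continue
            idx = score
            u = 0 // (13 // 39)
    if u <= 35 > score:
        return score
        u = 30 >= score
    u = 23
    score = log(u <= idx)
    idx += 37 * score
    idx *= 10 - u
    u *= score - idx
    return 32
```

idx *= 10 - u

Transformed code:
def bump(u, score, idx):
    idx += idx
    for nodes in u:
        idx = 4 + 3
        if score == score:
            continue
    if u <= 35 > score:
        return score
    u = 23
    score = log(u <= idx)
    idx += 37 * score
    idx *= 10 - u
    u *= score - idx
    return 32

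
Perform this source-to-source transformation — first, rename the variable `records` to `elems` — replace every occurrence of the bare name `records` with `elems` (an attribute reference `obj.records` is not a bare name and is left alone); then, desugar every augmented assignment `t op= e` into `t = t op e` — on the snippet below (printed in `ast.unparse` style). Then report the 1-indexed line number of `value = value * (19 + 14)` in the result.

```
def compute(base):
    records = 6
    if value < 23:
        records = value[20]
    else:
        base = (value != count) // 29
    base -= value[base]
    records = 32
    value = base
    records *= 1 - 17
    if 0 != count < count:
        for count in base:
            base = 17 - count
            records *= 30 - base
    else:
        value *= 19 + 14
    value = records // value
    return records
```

Transformed code:
def compute(base):
    elems = 6
    if value < 23:
        elems = value[20]
    else:
        base = (value != count) // 29
    base = base - value[base]
    elems = 32
    value = base
    elems = elems * (1 - 17)
    if 0 != count < count:
        for count in base:
            base = 17 - count
            elems = elems * (30 - base)
    else:
        value = value * (19 + 14)
    value = elems // value
    return elems

16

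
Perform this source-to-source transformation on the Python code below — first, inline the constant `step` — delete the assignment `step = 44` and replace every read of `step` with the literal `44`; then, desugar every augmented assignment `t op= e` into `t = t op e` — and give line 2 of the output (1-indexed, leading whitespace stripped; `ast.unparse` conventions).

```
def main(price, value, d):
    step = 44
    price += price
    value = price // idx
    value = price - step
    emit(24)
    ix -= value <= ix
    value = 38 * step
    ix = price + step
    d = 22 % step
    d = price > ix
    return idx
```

price = price + price

Transformed code:
def main(price, value, d):
    price = price + price
    value = price // idx
    value = price - 44
    emit(24)
    ix = ix - (value <= ix)
    value = 38 * 44
    ix = price + 44
    d = 22 % 44
    d = price > ix
    return idx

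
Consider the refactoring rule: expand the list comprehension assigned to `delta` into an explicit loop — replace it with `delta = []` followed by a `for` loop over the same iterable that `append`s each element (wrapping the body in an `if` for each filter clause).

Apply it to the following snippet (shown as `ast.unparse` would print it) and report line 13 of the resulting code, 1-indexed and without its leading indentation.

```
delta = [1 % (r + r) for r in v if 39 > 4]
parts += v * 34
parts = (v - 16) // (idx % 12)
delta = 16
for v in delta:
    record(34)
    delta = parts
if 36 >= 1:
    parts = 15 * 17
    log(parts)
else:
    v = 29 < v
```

Transformed code:
delta = []
for r in v:
    if 39 > 4:
        delta.append(1 % (r + r))
parts += v * 34
parts = (v - 16) // (idx % 12)
delta = 16
for v in delta:
    record(34)
    delta = parts
if 36 >= 1:
    parts = 15 * 17
    log(parts)
else:
    v = 29 < v

log(parts)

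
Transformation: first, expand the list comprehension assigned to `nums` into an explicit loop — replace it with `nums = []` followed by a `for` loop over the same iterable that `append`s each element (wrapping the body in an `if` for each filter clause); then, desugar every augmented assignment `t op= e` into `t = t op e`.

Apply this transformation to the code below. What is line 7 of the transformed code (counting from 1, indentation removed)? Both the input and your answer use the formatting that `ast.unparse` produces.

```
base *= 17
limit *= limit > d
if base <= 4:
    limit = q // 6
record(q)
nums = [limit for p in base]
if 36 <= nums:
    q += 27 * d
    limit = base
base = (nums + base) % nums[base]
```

Transformed code:
base = base * 17
limit = limit * (limit > d)
if base <= 4:
    limit = q // 6
record(q)
nums = []
for p in base:
    nums.append(limit)
if 36 <= nums:
    q = q + 27 * d
    limit = base
base = (nums + base) % nums[base]

for p in base:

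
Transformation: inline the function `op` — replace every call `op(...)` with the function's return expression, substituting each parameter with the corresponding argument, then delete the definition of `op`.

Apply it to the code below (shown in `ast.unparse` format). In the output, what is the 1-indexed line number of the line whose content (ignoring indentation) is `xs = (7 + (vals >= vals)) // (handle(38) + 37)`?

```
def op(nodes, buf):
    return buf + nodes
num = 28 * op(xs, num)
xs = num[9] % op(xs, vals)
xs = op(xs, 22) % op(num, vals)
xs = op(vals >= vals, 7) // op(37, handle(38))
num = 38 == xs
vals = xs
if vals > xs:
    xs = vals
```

4

Transformed code:
num = 28 * (num + xs)
xs = num[9] % (vals + xs)
xs = (22 + xs) % (vals + num)
xs = (7 + (vals >= vals)) // (handle(38) + 37)
num = 38 == xs
vals = xs
if vals > xs:
    xs = vals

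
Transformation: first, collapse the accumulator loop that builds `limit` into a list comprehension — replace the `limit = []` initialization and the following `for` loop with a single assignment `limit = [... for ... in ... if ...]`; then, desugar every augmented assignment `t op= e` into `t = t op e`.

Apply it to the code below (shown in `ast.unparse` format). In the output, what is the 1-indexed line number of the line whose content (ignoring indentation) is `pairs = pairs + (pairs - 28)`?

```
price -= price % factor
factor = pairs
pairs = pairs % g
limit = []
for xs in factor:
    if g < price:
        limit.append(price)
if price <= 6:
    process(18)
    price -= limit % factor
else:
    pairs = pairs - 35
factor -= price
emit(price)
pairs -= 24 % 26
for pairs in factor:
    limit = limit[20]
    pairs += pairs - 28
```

Transformed code:
price = price - price % factor
factor = pairs
pairs = pairs % g
limit = [price for xs in factor if g < price]
if price <= 6:
    process(18)
    price = price - limit % factor
else:
    pairs = pairs - 35
factor = factor - price
emit(price)
pairs = pairs - 24 % 26
for pairs in factor:
    limit = limit[20]
    pairs = pairs + (pairs - 28)

15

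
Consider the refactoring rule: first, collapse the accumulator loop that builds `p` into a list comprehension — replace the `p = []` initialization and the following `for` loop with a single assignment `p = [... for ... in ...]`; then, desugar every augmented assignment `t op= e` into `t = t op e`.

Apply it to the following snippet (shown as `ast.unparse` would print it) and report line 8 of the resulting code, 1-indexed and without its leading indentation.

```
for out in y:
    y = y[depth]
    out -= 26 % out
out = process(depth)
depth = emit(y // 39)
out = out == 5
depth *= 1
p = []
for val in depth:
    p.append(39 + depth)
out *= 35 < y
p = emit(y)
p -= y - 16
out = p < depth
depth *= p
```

p = [39 + depth for val in depth]

Transformed code:
for out in y:
    y = y[depth]
    out = out - 26 % out
out = process(depth)
depth = emit(y // 39)
out = out == 5
depth = depth * 1
p = [39 + depth for val in depth]
out = out * (35 < y)
p = emit(y)
p = p - (y - 16)
out = p < depth
depth = depth * p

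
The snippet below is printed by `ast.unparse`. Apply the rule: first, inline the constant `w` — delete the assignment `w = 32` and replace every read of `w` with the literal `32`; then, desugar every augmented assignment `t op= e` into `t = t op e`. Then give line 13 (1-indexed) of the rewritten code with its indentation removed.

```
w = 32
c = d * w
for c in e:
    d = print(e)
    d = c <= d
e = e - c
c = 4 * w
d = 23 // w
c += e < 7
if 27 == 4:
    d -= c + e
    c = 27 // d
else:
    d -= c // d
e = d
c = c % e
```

Transformed code:
c = d * 32
for c in e:
    d = print(e)
    d = c <= d
e = e - c
c = 4 * 32
d = 23 // 32
c = c + (e < 7)
if 27 == 4:
    d = d - (c + e)
    c = 27 // d
else:
    d = d - c // d
e = d
c = c % e

d = d - c // d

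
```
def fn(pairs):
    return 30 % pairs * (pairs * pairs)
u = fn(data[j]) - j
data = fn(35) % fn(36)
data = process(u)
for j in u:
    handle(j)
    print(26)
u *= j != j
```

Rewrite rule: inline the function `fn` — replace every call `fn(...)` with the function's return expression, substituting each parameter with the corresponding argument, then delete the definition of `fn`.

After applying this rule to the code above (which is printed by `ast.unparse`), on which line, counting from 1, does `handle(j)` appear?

Transformed code:
u = 30 % data[j] * (data[j] * data[j]) - j
data = 30 % 35 * (35 * 35) % (30 % 36 * (36 * 36))
data = process(u)
for j in u:
    handle(j)
    print(26)
u *= j != j

5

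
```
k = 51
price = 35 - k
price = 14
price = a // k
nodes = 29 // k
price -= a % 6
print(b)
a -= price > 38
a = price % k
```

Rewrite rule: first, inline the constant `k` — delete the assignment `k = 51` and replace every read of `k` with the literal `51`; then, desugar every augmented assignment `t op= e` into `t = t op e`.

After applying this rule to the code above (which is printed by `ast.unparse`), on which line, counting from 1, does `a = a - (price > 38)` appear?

Transformed code:
price = 35 - 51
price = 14
price = a // 51
nodes = 29 // 51
price = price - a % 6
print(b)
a = a - (price > 38)
a = price % 51

7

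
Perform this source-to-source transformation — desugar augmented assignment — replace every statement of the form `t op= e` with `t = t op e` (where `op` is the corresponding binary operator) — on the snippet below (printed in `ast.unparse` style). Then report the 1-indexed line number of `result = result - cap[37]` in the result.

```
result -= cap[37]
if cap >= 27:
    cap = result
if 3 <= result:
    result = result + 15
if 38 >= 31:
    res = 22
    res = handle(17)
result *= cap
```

1

Transformed code:
result = result - cap[37]
if cap >= 27:
    cap = result
if 3 <= result:
    result = result + 15
if 38 >= 31:
    res = 22
    res = handle(17)
result = result * cap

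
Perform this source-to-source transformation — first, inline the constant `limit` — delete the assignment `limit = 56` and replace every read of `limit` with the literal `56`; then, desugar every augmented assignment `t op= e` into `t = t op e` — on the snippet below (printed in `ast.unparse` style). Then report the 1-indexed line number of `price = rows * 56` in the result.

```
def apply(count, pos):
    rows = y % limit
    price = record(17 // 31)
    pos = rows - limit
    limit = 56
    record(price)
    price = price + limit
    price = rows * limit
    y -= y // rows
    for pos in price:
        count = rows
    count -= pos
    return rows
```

7

Transformed code:
def apply(count, pos):
    rows = y % 56
    price = record(17 // 31)
    pos = rows - 56
    record(price)
    price = price + 56
    price = rows * 56
    y = y - y // rows
    for pos in price:
        count = rows
    count = count - pos
    return rows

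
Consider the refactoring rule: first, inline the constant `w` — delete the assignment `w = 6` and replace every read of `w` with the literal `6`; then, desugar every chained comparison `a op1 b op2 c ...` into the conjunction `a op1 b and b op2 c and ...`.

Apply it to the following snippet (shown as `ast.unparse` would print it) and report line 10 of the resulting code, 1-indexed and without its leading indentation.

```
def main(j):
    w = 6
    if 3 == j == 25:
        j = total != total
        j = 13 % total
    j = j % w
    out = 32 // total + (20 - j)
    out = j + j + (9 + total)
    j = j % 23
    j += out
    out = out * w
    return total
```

Transformed code:
def main(j):
    if 3 == j and j == 25:
        j = total != total
        j = 13 % total
    j = j % 6
    out = 32 // total + (20 - j)
    out = j + j + (9 + total)
    j = j % 23
    j += out
    out = out * 6
    return total

out = out * 6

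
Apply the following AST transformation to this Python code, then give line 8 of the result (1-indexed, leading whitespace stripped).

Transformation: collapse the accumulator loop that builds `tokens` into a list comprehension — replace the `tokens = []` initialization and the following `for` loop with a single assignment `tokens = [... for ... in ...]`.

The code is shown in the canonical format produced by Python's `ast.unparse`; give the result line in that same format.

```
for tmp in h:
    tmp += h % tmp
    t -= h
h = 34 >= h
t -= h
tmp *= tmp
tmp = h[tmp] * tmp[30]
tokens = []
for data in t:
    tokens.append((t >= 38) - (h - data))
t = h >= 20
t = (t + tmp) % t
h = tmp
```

Transformed code:
for tmp in h:
    tmp += h % tmp
    t -= h
h = 34 >= h
t -= h
tmp *= tmp
tmp = h[tmp] * tmp[30]
tokens = [(t >= 38) - (h - data) for data in t]
t = h >= 20
t = (t + tmp) % t
h = tmp

tokens = [(t >= 38) - (h - data) for data in t]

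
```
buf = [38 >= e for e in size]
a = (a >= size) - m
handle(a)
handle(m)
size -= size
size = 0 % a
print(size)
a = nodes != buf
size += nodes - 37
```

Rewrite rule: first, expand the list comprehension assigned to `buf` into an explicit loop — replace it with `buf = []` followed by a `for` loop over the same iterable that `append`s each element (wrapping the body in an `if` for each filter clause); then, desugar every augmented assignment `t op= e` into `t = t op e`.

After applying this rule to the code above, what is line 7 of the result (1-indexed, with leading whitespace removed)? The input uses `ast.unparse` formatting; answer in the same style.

Transformed code:
buf = []
for e in size:
    buf.append(38 >= e)
a = (a >= size) - m
handle(a)
handle(m)
size = size - size
size = 0 % a
print(size)
a = nodes != buf
size = size + (nodes - 37)

size = size - size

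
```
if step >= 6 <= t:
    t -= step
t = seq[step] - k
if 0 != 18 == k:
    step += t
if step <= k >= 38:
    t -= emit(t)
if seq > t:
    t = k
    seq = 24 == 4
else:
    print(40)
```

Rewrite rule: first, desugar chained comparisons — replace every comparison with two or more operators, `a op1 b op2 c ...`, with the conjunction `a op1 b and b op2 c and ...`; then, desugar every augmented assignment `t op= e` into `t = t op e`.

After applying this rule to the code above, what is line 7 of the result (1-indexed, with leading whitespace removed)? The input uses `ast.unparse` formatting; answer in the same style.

Transformed code:
if step >= 6 and 6 <= t:
    t = t - step
t = seq[step] - k
if 0 != 18 and 18 == k:
    step = step + t
if step <= k and k >= 38:
    t = t - emit(t)
if seq > t:
    t = k
    seq = 24 == 4
else:
    print(40)

t = t - emit(t)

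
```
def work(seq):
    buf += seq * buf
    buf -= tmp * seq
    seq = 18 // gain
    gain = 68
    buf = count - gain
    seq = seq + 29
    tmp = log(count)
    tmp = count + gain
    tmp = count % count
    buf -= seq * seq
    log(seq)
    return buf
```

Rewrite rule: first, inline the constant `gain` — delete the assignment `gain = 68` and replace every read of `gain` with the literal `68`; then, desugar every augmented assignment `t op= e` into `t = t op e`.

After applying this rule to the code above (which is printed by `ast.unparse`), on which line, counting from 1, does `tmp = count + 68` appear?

8

Transformed code:
def work(seq):
    buf = buf + seq * buf
    buf = buf - tmp * seq
    seq = 18 // 68
    buf = count - 68
    seq = seq + 29
    tmp = log(count)
    tmp = count + 68
    tmp = count % count
    buf = buf - seq * seq
    log(seq)
    return buf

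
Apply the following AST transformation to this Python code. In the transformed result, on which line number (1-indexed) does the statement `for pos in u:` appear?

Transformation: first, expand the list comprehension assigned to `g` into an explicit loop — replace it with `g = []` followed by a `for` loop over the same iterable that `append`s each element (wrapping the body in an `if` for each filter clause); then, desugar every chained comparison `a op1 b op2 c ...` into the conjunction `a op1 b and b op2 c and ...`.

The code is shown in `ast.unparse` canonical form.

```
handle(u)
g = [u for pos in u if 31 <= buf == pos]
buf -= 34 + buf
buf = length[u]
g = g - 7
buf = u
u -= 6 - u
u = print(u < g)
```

3

Transformed code:
handle(u)
g = []
for pos in u:
    if 31 <= buf and buf == pos:
        g.append(u)
buf -= 34 + buf
buf = length[u]
g = g - 7
buf = u
u -= 6 - u
u = print(u < g)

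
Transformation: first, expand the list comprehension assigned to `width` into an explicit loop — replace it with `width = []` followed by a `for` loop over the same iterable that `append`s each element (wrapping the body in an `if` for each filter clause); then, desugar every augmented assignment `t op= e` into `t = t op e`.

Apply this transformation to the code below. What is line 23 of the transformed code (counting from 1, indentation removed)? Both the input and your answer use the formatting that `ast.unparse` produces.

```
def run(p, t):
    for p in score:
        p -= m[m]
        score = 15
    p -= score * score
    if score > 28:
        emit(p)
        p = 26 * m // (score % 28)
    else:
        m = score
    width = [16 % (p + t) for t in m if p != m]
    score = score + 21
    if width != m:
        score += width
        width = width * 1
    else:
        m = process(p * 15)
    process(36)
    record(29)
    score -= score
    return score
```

score = score - score

Transformed code:
def run(p, t):
    for p in score:
        p = p - m[m]
        score = 15
    p = p - score * score
    if score > 28:
        emit(p)
        p = 26 * m // (score % 28)
    else:
        m = score
    width = []
    for t in m:
        if p != m:
            width.append(16 % (p + t))
    score = score + 21
    if width != m:
        score = score + width
        width = width * 1
    else:
        m = process(p * 15)
    process(36)
    record(29)
    score = score - score
    return score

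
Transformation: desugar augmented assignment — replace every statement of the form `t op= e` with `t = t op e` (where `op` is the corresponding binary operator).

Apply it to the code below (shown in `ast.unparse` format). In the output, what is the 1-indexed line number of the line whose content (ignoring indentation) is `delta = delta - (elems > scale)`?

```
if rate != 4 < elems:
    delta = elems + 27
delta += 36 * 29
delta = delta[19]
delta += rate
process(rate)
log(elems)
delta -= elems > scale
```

8

Transformed code:
if rate != 4 < elems:
    delta = elems + 27
delta = delta + 36 * 29
delta = delta[19]
delta = delta + rate
process(rate)
log(elems)
delta = delta - (elems > scale)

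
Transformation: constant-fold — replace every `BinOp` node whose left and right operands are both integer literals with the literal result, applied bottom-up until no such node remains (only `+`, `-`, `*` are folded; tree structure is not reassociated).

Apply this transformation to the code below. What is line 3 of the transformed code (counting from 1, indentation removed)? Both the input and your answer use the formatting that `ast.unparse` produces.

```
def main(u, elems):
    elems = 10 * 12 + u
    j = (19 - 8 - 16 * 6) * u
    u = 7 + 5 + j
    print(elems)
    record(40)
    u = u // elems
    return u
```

j = -85 * u

Transformed code:
def main(u, elems):
    elems = 120 + u
    j = -85 * u
    u = 12 + j
    print(elems)
    record(40)
    u = u // elems
    return u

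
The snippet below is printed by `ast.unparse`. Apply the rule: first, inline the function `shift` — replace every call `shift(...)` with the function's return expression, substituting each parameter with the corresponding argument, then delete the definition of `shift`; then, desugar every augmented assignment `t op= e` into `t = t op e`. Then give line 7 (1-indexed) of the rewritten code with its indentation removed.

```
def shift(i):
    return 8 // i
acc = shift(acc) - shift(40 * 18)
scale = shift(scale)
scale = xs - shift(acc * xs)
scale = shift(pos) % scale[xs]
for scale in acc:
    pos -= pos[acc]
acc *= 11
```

acc = acc * 11

Transformed code:
acc = 8 // acc - 8 // (40 * 18)
scale = 8 // scale
scale = xs - 8 // (acc * xs)
scale = 8 // pos % scale[xs]
for scale in acc:
    pos = pos - pos[acc]
acc = acc * 11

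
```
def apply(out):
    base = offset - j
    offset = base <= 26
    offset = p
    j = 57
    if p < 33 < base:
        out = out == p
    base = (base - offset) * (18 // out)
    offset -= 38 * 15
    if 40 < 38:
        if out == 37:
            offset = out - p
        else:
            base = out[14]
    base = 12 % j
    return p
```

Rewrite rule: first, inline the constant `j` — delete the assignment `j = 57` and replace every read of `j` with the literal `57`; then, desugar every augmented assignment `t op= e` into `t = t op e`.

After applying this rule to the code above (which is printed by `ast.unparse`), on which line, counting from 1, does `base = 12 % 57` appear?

Transformed code:
def apply(out):
    base = offset - 57
    offset = base <= 26
    offset = p
    if p < 33 < base:
        out = out == p
    base = (base - offset) * (18 // out)
    offset = offset - 38 * 15
    if 40 < 38:
        if out == 37:
            offset = out - p
        else:
            base = out[14]
    base = 12 % 57
    return p

14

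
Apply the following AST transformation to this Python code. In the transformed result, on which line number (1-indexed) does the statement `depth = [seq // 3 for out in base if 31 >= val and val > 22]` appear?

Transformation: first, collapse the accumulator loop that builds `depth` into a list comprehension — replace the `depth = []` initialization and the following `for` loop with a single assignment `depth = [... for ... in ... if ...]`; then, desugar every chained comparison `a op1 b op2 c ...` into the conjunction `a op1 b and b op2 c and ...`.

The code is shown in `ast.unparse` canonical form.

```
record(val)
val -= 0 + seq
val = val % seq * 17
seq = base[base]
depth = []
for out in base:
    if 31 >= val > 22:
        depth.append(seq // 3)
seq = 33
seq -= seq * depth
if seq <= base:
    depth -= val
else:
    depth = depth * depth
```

5

Transformed code:
record(val)
val -= 0 + seq
val = val % seq * 17
seq = base[base]
depth = [seq // 3 for out in base if 31 >= val and val > 22]
seq = 33
seq -= seq * depth
if seq <= base:
    depth -= val
else:
    depth = depth * depth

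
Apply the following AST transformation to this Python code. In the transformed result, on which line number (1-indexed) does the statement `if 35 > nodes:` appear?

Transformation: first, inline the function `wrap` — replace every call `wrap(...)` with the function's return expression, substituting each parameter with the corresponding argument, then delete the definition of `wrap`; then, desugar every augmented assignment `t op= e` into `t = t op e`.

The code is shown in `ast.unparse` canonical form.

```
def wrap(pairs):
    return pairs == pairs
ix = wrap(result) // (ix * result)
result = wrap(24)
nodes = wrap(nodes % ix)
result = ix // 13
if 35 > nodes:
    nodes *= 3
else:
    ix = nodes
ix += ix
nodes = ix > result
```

Transformed code:
ix = (result == result) // (ix * result)
result = 24 == 24
nodes = nodes % ix == nodes % ix
result = ix // 13
if 35 > nodes:
    nodes = nodes * 3
else:
    ix = nodes
ix = ix + ix
nodes = ix > result

5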